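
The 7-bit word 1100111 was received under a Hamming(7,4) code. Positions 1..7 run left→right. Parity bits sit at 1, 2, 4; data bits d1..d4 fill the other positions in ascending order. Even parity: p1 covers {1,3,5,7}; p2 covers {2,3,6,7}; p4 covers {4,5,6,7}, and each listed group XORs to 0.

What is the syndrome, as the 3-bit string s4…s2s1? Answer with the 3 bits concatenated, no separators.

111

s1 (pos 1,3,5,7): 1⊕0⊕1⊕1 = 1
s2 (pos 2,3,6,7): 1⊕0⊕1⊕1 = 1
s4 (pos 4,5,6,7): 0⊕1⊕1⊕1 = 1
Syndrome s4…s1 = 111 → error at position 7.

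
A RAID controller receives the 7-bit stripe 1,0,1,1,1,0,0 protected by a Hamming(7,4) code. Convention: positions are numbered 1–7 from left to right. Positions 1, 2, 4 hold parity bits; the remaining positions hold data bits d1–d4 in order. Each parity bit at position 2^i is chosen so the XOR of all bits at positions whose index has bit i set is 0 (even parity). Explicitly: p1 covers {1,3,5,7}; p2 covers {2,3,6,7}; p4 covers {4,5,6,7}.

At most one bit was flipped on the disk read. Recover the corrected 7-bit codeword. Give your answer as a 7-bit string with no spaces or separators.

1001100

s1 (pos 1,3,5,7): 1⊕1⊕1⊕0 = 1
s2 (pos 2,3,6,7): 0⊕1⊕0⊕0 = 1
s4 (pos 4,5,6,7): 1⊕1⊕0⊕0 = 0
Syndrome s4…s1 = 011 → error at position 3.
Flip position 3: 1011100 → 1001100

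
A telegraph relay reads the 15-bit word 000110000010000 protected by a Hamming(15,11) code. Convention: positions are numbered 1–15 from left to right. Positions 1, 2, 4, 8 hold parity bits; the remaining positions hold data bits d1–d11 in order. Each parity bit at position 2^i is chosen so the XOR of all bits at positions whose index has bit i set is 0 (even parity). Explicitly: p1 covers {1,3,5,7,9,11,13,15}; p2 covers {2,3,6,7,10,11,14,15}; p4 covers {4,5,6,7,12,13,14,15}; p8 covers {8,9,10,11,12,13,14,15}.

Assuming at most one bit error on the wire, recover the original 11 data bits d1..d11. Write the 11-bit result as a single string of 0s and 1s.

01000110000

s1 (pos 1,3,5,7,9,11,13,15): 0⊕0⊕1⊕0⊕0⊕1⊕0⊕0 = 0
s2 (pos 2,3,6,7,10,11,14,15): 0⊕0⊕0⊕0⊕0⊕1⊕0⊕0 = 1
s4 (pos 4,5,6,7,12,13,14,15): 1⊕1⊕0⊕0⊕0⊕0⊕0⊕0 = 0
s8 (pos 8,9,10,11,12,13,14,15): 0⊕0⊕0⊕1⊕0⊕0⊕0⊕0 = 1
Syndrome s8…s1 = 1010 → error at position 10.
Flip position 10: 000110000010000 → 000110000110000
Read data bits from positions 3,5,6,7,9,10,11,12,13,14,15: 01000110000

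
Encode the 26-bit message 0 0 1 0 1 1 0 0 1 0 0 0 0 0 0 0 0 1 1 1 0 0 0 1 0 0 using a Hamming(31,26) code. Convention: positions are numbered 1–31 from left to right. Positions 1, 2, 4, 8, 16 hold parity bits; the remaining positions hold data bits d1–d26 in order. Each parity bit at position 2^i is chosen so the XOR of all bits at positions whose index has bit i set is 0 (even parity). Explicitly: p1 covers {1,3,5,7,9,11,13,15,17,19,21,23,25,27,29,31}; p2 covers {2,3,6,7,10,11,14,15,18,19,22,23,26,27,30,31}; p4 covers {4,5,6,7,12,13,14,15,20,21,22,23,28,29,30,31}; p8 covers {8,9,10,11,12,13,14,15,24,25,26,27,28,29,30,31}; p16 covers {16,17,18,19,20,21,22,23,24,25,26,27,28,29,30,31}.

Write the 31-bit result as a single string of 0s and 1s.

Place data at non-parity positions: p1 p2 0 p4 0 1 0 p8 1 1 0 0 1 0 0 p16 0 0 0 0 0 0 1 1 1 0 0 0 1 0 0
p1 (pos 1,3,5,7,9,11,13,15,17,19,21,23,25,27,29,31): XOR of data positions = 0⊕0⊕0⊕1⊕0⊕1⊕0⊕0⊕0⊕0⊕1⊕1⊕0⊕1⊕0 = 1
p2 (pos 2,3,6,7,10,11,14,15,18,19,22,23,26,27,30,31): XOR of data positions = 0⊕1⊕0⊕1⊕0⊕0⊕0⊕0⊕0⊕0⊕1⊕0⊕0⊕0⊕0 = 1
p4 (pos 4,5,6,7,12,13,14,15,20,21,22,23,28,29,30,31): XOR of data positions = 0⊕1⊕0⊕0⊕1⊕0⊕0⊕0⊕0⊕0⊕1⊕0⊕1⊕0⊕0 = 0
p8 (pos 8,9,10,11,12,13,14,15,24,25,26,27,28,29,30,31): XOR of data positions = 1⊕1⊕0⊕0⊕1⊕0⊕0⊕1⊕1⊕0⊕0⊕0⊕1⊕0⊕0 = 0
p16 (pos 16,17,18,19,20,21,22,23,24,25,26,27,28,29,30,31): XOR of data positions = 0⊕0⊕0⊕0⊕0⊕0⊕1⊕1⊕1⊕0⊕0⊕0⊕1⊕0⊕0 = 0
Codeword: 1100010011001000000000111000100

1100010011001000000000111000100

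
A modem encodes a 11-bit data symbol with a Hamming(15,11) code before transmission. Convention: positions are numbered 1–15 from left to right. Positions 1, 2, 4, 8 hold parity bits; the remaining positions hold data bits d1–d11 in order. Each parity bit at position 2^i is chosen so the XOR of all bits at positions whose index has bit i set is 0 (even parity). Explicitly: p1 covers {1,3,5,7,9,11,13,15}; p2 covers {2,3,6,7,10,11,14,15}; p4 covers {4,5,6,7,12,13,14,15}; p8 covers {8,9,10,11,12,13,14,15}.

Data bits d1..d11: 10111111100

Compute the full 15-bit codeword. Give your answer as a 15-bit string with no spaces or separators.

Place data at non-parity positions: p1 p2 1 p4 0 1 1 p8 1 1 1 1 1 0 0
p1 (pos 1,3,5,7,9,11,13,15): XOR of data positions = 1⊕0⊕1⊕1⊕1⊕1⊕0 = 1
p2 (pos 2,3,6,7,10,11,14,15): XOR of data positions = 1⊕1⊕1⊕1⊕1⊕0⊕0 = 1
p4 (pos 4,5,6,7,12,13,14,15): XOR of data positions = 0⊕1⊕1⊕1⊕1⊕0⊕0 = 0
p8 (pos 8,9,10,11,12,13,14,15): XOR of data positions = 1⊕1⊕1⊕1⊕1⊕0⊕0 = 1
Codeword: 111001111111100

111001111111100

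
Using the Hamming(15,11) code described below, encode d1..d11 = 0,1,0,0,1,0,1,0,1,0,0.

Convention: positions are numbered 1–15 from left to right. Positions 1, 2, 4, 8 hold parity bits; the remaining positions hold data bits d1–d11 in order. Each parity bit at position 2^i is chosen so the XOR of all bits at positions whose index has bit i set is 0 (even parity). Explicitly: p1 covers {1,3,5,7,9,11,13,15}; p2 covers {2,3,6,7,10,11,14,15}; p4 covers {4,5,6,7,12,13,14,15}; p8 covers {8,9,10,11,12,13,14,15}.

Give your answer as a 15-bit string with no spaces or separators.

Place data at non-parity positions: p1 p2 0 p4 1 0 0 p8 1 0 1 0 1 0 0
p1 (pos 1,3,5,7,9,11,13,15): XOR of data positions = 0⊕1⊕0⊕1⊕1⊕1⊕0 = 0
p2 (pos 2,3,6,7,10,11,14,15): XOR of data positions = 0⊕0⊕0⊕0⊕1⊕0⊕0 = 1
p4 (pos 4,5,6,7,12,13,14,15): XOR of data positions = 1⊕0⊕0⊕0⊕1⊕0⊕0 = 0
p8 (pos 8,9,10,11,12,13,14,15): XOR of data positions = 1⊕0⊕1⊕0⊕1⊕0⊕0 = 1
Codeword: 010010011010100

010010011010100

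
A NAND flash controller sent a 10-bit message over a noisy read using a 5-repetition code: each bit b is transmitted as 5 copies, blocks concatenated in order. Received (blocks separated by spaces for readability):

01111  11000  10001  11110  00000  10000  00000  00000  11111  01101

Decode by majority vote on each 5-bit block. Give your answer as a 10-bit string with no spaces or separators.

Block 1 (01111): 4 ones → 1
Block 2 (11000): 2 ones → 0
Block 3 (10001): 2 ones → 0
Block 4 (11110): 4 ones → 1
Block 5 (00000): 0 ones → 0
Block 6 (10000): 1 one → 0
Block 7 (00000): 0 ones → 0
Block 8 (00000): 0 ones → 0
Block 9 (11111): 5 ones → 1
Block 10 (01101): 3 ones → 1

1001000011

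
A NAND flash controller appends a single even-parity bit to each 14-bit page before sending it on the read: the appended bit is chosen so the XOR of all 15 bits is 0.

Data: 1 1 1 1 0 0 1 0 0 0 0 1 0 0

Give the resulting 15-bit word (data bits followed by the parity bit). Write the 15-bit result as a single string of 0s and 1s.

XOR of the 14 data bits: 1⊕1⊕1⊕1⊕0⊕0⊕1⊕0⊕0⊕0⊕0⊕1⊕0⊕0 = 0
Parity bit = 0 (so all 15 bits XOR to 0).

111100100001000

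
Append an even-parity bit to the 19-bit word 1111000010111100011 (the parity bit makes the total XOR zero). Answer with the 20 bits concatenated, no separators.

11110000101111000111

XOR of the 19 data bits: 1⊕1⊕1⊕1⊕0⊕0⊕0⊕0⊕1⊕0⊕1⊕1⊕1⊕1⊕0⊕0⊕0⊕1⊕1 = 1
Parity bit = 1 (so all 20 bits XOR to 0).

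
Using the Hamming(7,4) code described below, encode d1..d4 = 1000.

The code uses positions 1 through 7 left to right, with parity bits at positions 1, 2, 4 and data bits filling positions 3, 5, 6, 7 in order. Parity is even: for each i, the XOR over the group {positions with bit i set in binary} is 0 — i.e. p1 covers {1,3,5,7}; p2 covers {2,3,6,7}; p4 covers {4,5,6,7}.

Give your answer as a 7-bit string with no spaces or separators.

Place data at non-parity positions: p1 p2 1 p4 0 0 0
p1 (pos 1,3,5,7): XOR of data positions = 1⊕0⊕0 = 1
p2 (pos 2,3,6,7): XOR of data positions = 1⊕0⊕0 = 1
p4 (pos 4,5,6,7): XOR of data positions = 0⊕0⊕0 = 0
Codeword: 1110000

1110000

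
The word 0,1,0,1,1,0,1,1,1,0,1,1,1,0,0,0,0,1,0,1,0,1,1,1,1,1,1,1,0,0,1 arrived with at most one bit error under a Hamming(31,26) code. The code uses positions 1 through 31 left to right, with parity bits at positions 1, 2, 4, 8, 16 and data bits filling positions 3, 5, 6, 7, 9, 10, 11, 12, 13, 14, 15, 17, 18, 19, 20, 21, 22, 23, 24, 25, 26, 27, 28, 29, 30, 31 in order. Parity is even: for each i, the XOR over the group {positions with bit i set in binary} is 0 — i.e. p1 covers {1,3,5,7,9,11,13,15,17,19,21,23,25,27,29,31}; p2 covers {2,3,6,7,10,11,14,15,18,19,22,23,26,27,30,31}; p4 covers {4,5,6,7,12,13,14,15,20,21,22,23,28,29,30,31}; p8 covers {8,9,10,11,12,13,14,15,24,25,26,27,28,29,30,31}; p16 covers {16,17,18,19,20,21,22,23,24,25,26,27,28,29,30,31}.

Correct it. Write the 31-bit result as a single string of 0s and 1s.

0101101110011000010101111111001

s1 (pos 1,3,5,7,9,11,13,15,17,19,21,23,25,27,29,31): 0⊕0⊕1⊕1⊕1⊕1⊕1⊕0⊕0⊕0⊕0⊕1⊕1⊕1⊕0⊕1 = 1
s2 (pos 2,3,6,7,10,11,14,15,18,19,22,23,26,27,30,31): 1⊕0⊕0⊕1⊕0⊕1⊕0⊕0⊕1⊕0⊕1⊕1⊕1⊕1⊕0⊕1 = 1
s4 (pos 4,5,6,7,12,13,14,15,20,21,22,23,28,29,30,31): 1⊕1⊕0⊕1⊕1⊕1⊕0⊕0⊕1⊕0⊕1⊕1⊕1⊕0⊕0⊕1 = 0
s8 (pos 8,9,10,11,12,13,14,15,24,25,26,27,28,29,30,31): 1⊕1⊕0⊕1⊕1⊕1⊕0⊕0⊕1⊕1⊕1⊕1⊕1⊕0⊕0⊕1 = 1
s16 (pos 16,17,18,19,20,21,22,23,24,25,26,27,28,29,30,31): 0⊕0⊕1⊕0⊕1⊕0⊕1⊕1⊕1⊕1⊕1⊕1⊕1⊕0⊕0⊕1 = 0
Syndrome s16…s1 = 01011 → error at position 11.
Flip position 11: 0101101110111000010101111111001 → 0101101110011000010101111111001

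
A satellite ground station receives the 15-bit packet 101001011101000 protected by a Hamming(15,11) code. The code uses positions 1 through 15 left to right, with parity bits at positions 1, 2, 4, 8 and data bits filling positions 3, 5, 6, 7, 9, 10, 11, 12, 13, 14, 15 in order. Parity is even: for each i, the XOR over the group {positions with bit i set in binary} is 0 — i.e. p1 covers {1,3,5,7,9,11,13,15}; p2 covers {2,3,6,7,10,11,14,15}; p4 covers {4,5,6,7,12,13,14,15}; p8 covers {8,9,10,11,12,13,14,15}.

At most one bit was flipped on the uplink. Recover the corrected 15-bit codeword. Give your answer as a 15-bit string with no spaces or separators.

100001011101000

s1 (pos 1,3,5,7,9,11,13,15): 1⊕1⊕0⊕0⊕1⊕0⊕0⊕0 = 1
s2 (pos 2,3,6,7,10,11,14,15): 0⊕1⊕1⊕0⊕1⊕0⊕0⊕0 = 1
s4 (pos 4,5,6,7,12,13,14,15): 0⊕0⊕1⊕0⊕1⊕0⊕0⊕0 = 0
s8 (pos 8,9,10,11,12,13,14,15): 1⊕1⊕1⊕0⊕1⊕0⊕0⊕0 = 0
Syndrome s8…s1 = 0011 → error at position 3.
Flip position 3: 101001011101000 → 100001011101000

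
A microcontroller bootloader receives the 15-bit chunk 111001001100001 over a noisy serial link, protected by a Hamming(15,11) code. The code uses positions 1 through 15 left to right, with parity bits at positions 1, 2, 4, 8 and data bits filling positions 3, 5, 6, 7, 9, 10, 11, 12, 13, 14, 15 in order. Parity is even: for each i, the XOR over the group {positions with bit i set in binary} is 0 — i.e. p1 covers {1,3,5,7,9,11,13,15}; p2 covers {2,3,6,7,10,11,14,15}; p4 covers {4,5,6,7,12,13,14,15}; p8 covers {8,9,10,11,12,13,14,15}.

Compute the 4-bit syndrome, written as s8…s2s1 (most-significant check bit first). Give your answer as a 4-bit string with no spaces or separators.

1010

s1 (pos 1,3,5,7,9,11,13,15): 1⊕1⊕0⊕0⊕1⊕0⊕0⊕1 = 0
s2 (pos 2,3,6,7,10,11,14,15): 1⊕1⊕1⊕0⊕1⊕0⊕0⊕1 = 1
s4 (pos 4,5,6,7,12,13,14,15): 0⊕0⊕1⊕0⊕0⊕0⊕0⊕1 = 0
s8 (pos 8,9,10,11,12,13,14,15): 0⊕1⊕1⊕0⊕0⊕0⊕0⊕1 = 1
Syndrome s8…s1 = 1010 → error at position 10.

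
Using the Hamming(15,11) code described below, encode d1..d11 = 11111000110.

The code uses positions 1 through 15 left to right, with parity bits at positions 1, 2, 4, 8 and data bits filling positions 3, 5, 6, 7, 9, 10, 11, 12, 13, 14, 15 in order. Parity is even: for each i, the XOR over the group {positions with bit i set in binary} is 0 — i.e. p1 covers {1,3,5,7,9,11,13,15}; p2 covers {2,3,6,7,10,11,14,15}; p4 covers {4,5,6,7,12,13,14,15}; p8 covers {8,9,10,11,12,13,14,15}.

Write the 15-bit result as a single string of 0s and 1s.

Place data at non-parity positions: p1 p2 1 p4 1 1 1 p8 1 0 0 0 1 1 0
p1 (pos 1,3,5,7,9,11,13,15): XOR of data positions = 1⊕1⊕1⊕1⊕0⊕1⊕0 = 1
p2 (pos 2,3,6,7,10,11,14,15): XOR of data positions = 1⊕1⊕1⊕0⊕0⊕1⊕0 = 0
p4 (pos 4,5,6,7,12,13,14,15): XOR of data positions = 1⊕1⊕1⊕0⊕1⊕1⊕0 = 1
p8 (pos 8,9,10,11,12,13,14,15): XOR of data positions = 1⊕0⊕0⊕0⊕1⊕1⊕0 = 1
Codeword: 101111111000110

101111111000110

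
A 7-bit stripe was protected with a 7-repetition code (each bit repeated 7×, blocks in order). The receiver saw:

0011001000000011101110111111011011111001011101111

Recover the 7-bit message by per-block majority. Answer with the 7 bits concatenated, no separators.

Block 1 (0011001): 3 ones → 0
Block 2 (0000000): 0 ones → 0
Block 3 (1110111): 6 ones → 1
Block 4 (0111111): 6 ones → 1
Block 5 (0110111): 5 ones → 1
Block 6 (1100101): 4 ones → 1
Block 7 (1101111): 6 ones → 1

0011111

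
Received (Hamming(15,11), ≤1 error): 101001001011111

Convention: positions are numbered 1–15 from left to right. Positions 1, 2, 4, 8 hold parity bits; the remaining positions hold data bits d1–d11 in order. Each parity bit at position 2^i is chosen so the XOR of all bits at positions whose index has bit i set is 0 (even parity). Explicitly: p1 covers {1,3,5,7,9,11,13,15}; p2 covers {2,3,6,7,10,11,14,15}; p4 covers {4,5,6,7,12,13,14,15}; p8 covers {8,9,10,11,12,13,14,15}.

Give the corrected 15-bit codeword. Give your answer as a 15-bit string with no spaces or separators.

101000001011111

s1 (pos 1,3,5,7,9,11,13,15): 1⊕1⊕0⊕0⊕1⊕1⊕1⊕1 = 0
s2 (pos 2,3,6,7,10,11,14,15): 0⊕1⊕1⊕0⊕0⊕1⊕1⊕1 = 1
s4 (pos 4,5,6,7,12,13,14,15): 0⊕0⊕1⊕0⊕1⊕1⊕1⊕1 = 1
s8 (pos 8,9,10,11,12,13,14,15): 0⊕1⊕0⊕1⊕1⊕1⊕1⊕1 = 0
Syndrome s8…s1 = 0110 → error at position 6.
Flip position 6: 101001001011111 → 101000001011111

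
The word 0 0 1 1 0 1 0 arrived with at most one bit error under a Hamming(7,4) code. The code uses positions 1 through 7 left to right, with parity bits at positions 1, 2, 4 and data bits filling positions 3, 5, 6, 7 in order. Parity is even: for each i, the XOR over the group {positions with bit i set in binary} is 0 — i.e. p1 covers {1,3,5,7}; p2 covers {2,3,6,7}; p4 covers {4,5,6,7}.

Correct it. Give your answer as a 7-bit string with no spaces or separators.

1011010

s1 (pos 1,3,5,7): 0⊕1⊕0⊕0 = 1
s2 (pos 2,3,6,7): 0⊕1⊕1⊕0 = 0
s4 (pos 4,5,6,7): 1⊕0⊕1⊕0 = 0
Syndrome s4…s1 = 001 → error at position 1.
Flip position 1: 0011010 → 1011010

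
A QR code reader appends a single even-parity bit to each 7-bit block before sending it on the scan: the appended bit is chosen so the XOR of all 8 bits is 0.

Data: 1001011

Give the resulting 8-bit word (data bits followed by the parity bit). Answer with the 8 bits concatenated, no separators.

10010110

XOR of the 7 data bits: 1⊕0⊕0⊕1⊕0⊕1⊕1 = 0
Parity bit = 0 (so all 8 bits XOR to 0).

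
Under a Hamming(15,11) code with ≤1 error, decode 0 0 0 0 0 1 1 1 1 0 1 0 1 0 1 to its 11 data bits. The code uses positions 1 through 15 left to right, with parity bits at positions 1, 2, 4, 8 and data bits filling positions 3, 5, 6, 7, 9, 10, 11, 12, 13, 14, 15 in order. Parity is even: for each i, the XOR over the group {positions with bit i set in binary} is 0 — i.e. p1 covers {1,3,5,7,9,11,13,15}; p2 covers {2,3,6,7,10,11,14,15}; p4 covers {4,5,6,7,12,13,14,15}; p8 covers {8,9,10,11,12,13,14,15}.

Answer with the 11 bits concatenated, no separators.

00110010101

s1 (pos 1,3,5,7,9,11,13,15): 0⊕0⊕0⊕1⊕1⊕1⊕1⊕1 = 1
s2 (pos 2,3,6,7,10,11,14,15): 0⊕0⊕1⊕1⊕0⊕1⊕0⊕1 = 0
s4 (pos 4,5,6,7,12,13,14,15): 0⊕0⊕1⊕1⊕0⊕1⊕0⊕1 = 0
s8 (pos 8,9,10,11,12,13,14,15): 1⊕1⊕0⊕1⊕0⊕1⊕0⊕1 = 1
Syndrome s8…s1 = 1001 → error at position 9.
Flip position 9: 000001111010101 → 000001110010101
Read data bits from positions 3,5,6,7,9,10,11,12,13,14,15: 00110010101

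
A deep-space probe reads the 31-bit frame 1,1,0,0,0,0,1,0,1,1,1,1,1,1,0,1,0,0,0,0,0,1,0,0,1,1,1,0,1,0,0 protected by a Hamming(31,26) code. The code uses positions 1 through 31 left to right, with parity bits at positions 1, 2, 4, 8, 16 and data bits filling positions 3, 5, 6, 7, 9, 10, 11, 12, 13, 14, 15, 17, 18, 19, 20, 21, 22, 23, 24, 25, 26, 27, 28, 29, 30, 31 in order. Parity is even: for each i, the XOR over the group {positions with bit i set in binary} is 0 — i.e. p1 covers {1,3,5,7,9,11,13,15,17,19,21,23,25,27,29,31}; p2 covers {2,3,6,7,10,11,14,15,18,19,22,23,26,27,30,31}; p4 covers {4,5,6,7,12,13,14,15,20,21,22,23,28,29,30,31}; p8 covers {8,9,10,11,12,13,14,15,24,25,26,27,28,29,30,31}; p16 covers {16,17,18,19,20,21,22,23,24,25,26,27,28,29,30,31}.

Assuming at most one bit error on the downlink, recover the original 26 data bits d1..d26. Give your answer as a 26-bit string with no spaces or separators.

s1 (pos 1,3,5,7,9,11,13,15,17,19,21,23,25,27,29,31): 1⊕0⊕0⊕1⊕1⊕1⊕1⊕0⊕0⊕0⊕0⊕0⊕1⊕1⊕1⊕0 = 0
s2 (pos 2,3,6,7,10,11,14,15,18,19,22,23,26,27,30,31): 1⊕0⊕0⊕1⊕1⊕1⊕1⊕0⊕0⊕0⊕1⊕0⊕1⊕1⊕0⊕0 = 0
s4 (pos 4,5,6,7,12,13,14,15,20,21,22,23,28,29,30,31): 0⊕0⊕0⊕1⊕1⊕1⊕1⊕0⊕0⊕0⊕1⊕0⊕0⊕1⊕0⊕0 = 0
s8 (pos 8,9,10,11,12,13,14,15,24,25,26,27,28,29,30,31): 0⊕1⊕1⊕1⊕1⊕1⊕1⊕0⊕0⊕1⊕1⊕1⊕0⊕1⊕0⊕0 = 0
s16 (pos 16,17,18,19,20,21,22,23,24,25,26,27,28,29,30,31): 1⊕0⊕0⊕0⊕0⊕0⊕1⊕0⊕0⊕1⊕1⊕1⊕0⊕1⊕0⊕0 = 0
Syndrome s16…s1 = 00000 → no error.
Read data bits from positions 3,5,6,7,9,10,11,12,13,14,15,17,18,19,20,21,22,23,24,25,26,27,28,29,30,31: 00011111110000001001110100

00011111110000001001110100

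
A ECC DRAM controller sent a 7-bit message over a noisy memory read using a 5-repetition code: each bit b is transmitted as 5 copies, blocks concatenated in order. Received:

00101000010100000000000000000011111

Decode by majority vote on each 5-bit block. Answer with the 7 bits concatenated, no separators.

Block 1 (00101): 2 ones → 0
Block 2 (00001): 1 one → 0
Block 3 (01000): 1 one → 0
Block 4 (00000): 0 ones → 0
Block 5 (00000): 0 ones → 0
Block 6 (00000): 0 ones → 0
Block 7 (11111): 5 ones → 1

0000001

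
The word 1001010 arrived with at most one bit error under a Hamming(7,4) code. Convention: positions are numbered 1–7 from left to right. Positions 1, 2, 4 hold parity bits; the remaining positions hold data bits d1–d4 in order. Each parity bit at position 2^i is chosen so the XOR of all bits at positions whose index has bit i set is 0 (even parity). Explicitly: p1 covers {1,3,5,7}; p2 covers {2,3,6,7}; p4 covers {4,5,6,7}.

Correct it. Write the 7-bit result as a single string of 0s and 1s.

s1 (pos 1,3,5,7): 1⊕0⊕0⊕0 = 1
s2 (pos 2,3,6,7): 0⊕0⊕1⊕0 = 1
s4 (pos 4,5,6,7): 1⊕0⊕1⊕0 = 0
Syndrome s4…s1 = 011 → error at position 3.
Flip position 3: 1001010 → 1011010

1011010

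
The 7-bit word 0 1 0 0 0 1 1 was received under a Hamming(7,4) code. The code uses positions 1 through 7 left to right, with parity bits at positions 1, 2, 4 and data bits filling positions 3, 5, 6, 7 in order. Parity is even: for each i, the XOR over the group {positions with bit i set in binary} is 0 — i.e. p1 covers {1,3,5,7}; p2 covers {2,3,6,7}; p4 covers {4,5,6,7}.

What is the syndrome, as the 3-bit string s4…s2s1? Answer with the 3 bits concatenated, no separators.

s1 (pos 1,3,5,7): 0⊕0⊕0⊕1 = 1
s2 (pos 2,3,6,7): 1⊕0⊕1⊕1 = 1
s4 (pos 4,5,6,7): 0⊕0⊕1⊕1 = 0
Syndrome s4…s1 = 011 → error at position 3.

011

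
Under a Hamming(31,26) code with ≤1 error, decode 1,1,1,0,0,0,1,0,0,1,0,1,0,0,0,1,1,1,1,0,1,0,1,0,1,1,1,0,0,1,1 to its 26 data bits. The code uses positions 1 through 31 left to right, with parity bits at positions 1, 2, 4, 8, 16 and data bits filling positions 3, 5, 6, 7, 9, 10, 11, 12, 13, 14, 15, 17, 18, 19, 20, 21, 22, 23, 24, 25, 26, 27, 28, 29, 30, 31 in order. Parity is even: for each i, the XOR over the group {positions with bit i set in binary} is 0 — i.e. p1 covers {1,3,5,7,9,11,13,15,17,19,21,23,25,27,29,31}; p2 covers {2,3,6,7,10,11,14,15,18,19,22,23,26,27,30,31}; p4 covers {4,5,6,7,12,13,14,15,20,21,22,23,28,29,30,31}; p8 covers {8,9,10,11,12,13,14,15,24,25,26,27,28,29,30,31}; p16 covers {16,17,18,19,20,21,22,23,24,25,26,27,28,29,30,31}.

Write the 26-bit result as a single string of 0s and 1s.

s1 (pos 1,3,5,7,9,11,13,15,17,19,21,23,25,27,29,31): 1⊕1⊕0⊕1⊕0⊕0⊕0⊕0⊕1⊕1⊕1⊕1⊕1⊕1⊕0⊕1 = 0
s2 (pos 2,3,6,7,10,11,14,15,18,19,22,23,26,27,30,31): 1⊕1⊕0⊕1⊕1⊕0⊕0⊕0⊕1⊕1⊕0⊕1⊕1⊕1⊕1⊕1 = 1
s4 (pos 4,5,6,7,12,13,14,15,20,21,22,23,28,29,30,31): 0⊕0⊕0⊕1⊕1⊕0⊕0⊕0⊕0⊕1⊕0⊕1⊕0⊕0⊕1⊕1 = 0
s8 (pos 8,9,10,11,12,13,14,15,24,25,26,27,28,29,30,31): 0⊕0⊕1⊕0⊕1⊕0⊕0⊕0⊕0⊕1⊕1⊕1⊕0⊕0⊕1⊕1 = 1
s16 (pos 16,17,18,19,20,21,22,23,24,25,26,27,28,29,30,31): 1⊕1⊕1⊕1⊕0⊕1⊕0⊕1⊕0⊕1⊕1⊕1⊕0⊕0⊕1⊕1 = 1
Syndrome s16…s1 = 11010 → error at position 26.
Flip position 26: 1110001001010001111010101110011 → 1110001001010001111010101010011
Read data bits from positions 3,5,6,7,9,10,11,12,13,14,15,17,18,19,20,21,22,23,24,25,26,27,28,29,30,31: 10010101000111010101010011

10010101000111010101010011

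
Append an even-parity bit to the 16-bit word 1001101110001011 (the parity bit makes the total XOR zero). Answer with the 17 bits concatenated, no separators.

10011011100010111

XOR of the 16 data bits: 1⊕0⊕0⊕1⊕1⊕0⊕1⊕1⊕1⊕0⊕0⊕0⊕1⊕0⊕1⊕1 = 1
Parity bit = 1 (so all 17 bits XOR to 0).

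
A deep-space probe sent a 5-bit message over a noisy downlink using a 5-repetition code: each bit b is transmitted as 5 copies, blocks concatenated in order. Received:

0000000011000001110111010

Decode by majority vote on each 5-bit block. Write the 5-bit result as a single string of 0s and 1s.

Block 1 (00000): 0 ones → 0
Block 2 (00011): 2 ones → 0
Block 3 (00000): 0 ones → 0
Block 4 (11101): 4 ones → 1
Block 5 (11010): 3 ones → 1

00011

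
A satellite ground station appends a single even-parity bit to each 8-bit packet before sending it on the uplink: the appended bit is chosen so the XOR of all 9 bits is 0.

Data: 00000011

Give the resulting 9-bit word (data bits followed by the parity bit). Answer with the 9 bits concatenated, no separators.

000000110

XOR of the 8 data bits: 0⊕0⊕0⊕0⊕0⊕0⊕1⊕1 = 0
Parity bit = 0 (so all 9 bits XOR to 0).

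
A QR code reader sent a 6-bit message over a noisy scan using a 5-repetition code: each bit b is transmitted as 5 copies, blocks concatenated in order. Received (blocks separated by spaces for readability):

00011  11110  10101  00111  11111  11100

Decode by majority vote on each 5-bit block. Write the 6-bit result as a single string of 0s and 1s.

011111

Block 1 (00011): 2 ones → 0
Block 2 (11110): 4 ones → 1
Block 3 (10101): 3 ones → 1
Block 4 (00111): 3 ones → 1
Block 5 (11111): 5 ones → 1
Block 6 (11100): 3 ones → 1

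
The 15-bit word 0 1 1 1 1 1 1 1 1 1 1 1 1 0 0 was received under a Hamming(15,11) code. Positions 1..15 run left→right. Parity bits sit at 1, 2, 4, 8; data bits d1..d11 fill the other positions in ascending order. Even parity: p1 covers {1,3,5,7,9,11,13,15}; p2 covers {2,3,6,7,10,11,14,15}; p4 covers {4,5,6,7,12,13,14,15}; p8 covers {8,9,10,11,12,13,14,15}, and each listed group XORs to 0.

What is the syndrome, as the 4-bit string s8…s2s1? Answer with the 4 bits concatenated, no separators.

s1 (pos 1,3,5,7,9,11,13,15): 0⊕1⊕1⊕1⊕1⊕1⊕1⊕0 = 0
s2 (pos 2,3,6,7,10,11,14,15): 1⊕1⊕1⊕1⊕1⊕1⊕0⊕0 = 0
s4 (pos 4,5,6,7,12,13,14,15): 1⊕1⊕1⊕1⊕1⊕1⊕0⊕0 = 0
s8 (pos 8,9,10,11,12,13,14,15): 1⊕1⊕1⊕1⊕1⊕1⊕0⊕0 = 0
Syndrome s8…s1 = 0000 → no error.

0000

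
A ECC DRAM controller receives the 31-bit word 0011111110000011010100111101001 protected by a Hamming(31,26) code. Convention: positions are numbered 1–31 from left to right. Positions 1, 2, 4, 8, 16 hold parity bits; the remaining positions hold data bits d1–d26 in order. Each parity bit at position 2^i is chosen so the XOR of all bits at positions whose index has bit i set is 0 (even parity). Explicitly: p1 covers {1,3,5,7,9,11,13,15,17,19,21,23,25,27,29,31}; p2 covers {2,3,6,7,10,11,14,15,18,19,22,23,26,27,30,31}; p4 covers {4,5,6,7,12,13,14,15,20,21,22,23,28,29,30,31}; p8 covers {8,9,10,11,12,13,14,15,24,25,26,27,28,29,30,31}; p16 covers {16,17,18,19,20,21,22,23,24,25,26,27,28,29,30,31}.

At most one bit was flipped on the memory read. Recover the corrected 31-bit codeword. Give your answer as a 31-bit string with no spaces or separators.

0011111110000011010000111101001

s1 (pos 1,3,5,7,9,11,13,15,17,19,21,23,25,27,29,31): 0⊕1⊕1⊕1⊕1⊕0⊕0⊕1⊕0⊕0⊕0⊕1⊕1⊕0⊕0⊕1 = 0
s2 (pos 2,3,6,7,10,11,14,15,18,19,22,23,26,27,30,31): 0⊕1⊕1⊕1⊕0⊕0⊕0⊕1⊕1⊕0⊕0⊕1⊕1⊕0⊕0⊕1 = 0
s4 (pos 4,5,6,7,12,13,14,15,20,21,22,23,28,29,30,31): 1⊕1⊕1⊕1⊕0⊕0⊕0⊕1⊕1⊕0⊕0⊕1⊕1⊕0⊕0⊕1 = 1
s8 (pos 8,9,10,11,12,13,14,15,24,25,26,27,28,29,30,31): 1⊕1⊕0⊕0⊕0⊕0⊕0⊕1⊕1⊕1⊕1⊕0⊕1⊕0⊕0⊕1 = 0
s16 (pos 16,17,18,19,20,21,22,23,24,25,26,27,28,29,30,31): 1⊕0⊕1⊕0⊕1⊕0⊕0⊕1⊕1⊕1⊕1⊕0⊕1⊕0⊕0⊕1 = 1
Syndrome s16…s1 = 10100 → error at position 20.
Flip position 20: 0011111110000011010100111101001 → 0011111110000011010000111101001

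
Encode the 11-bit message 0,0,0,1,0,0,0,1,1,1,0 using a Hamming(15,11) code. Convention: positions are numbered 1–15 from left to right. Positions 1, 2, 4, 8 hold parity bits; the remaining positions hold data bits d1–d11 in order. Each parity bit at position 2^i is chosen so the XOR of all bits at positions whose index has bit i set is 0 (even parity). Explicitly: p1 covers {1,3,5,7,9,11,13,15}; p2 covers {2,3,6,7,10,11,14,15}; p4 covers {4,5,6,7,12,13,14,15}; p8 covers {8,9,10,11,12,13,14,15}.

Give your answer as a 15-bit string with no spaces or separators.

Place data at non-parity positions: p1 p2 0 p4 0 0 1 p8 0 0 0 1 1 1 0
p1 (pos 1,3,5,7,9,11,13,15): XOR of data positions = 0⊕0⊕1⊕0⊕0⊕1⊕0 = 0
p2 (pos 2,3,6,7,10,11,14,15): XOR of data positions = 0⊕0⊕1⊕0⊕0⊕1⊕0 = 0
p4 (pos 4,5,6,7,12,13,14,15): XOR of data positions = 0⊕0⊕1⊕1⊕1⊕1⊕0 = 0
p8 (pos 8,9,10,11,12,13,14,15): XOR of data positions = 0⊕0⊕0⊕1⊕1⊕1⊕0 = 1
Codeword: 000000110001110

000000110001110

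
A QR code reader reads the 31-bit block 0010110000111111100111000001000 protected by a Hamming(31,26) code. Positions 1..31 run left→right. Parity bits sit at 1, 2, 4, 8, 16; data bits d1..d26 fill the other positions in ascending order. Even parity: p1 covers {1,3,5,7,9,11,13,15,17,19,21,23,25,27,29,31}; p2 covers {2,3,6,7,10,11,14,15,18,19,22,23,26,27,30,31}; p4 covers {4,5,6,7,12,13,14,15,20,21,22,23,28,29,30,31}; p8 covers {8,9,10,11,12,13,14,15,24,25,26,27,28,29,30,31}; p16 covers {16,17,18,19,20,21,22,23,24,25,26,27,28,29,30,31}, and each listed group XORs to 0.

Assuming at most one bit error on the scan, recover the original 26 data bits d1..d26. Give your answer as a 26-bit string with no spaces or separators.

s1 (pos 1,3,5,7,9,11,13,15,17,19,21,23,25,27,29,31): 0⊕1⊕1⊕0⊕0⊕1⊕1⊕1⊕1⊕0⊕1⊕0⊕0⊕0⊕0⊕0 = 1
s2 (pos 2,3,6,7,10,11,14,15,18,19,22,23,26,27,30,31): 0⊕1⊕1⊕0⊕0⊕1⊕1⊕1⊕0⊕0⊕1⊕0⊕0⊕0⊕0⊕0 = 0
s4 (pos 4,5,6,7,12,13,14,15,20,21,22,23,28,29,30,31): 0⊕1⊕1⊕0⊕1⊕1⊕1⊕1⊕1⊕1⊕1⊕0⊕1⊕0⊕0⊕0 = 0
s8 (pos 8,9,10,11,12,13,14,15,24,25,26,27,28,29,30,31): 0⊕0⊕0⊕1⊕1⊕1⊕1⊕1⊕0⊕0⊕0⊕0⊕1⊕0⊕0⊕0 = 0
s16 (pos 16,17,18,19,20,21,22,23,24,25,26,27,28,29,30,31): 1⊕1⊕0⊕0⊕1⊕1⊕1⊕0⊕0⊕0⊕0⊕0⊕1⊕0⊕0⊕0 = 0
Syndrome s16…s1 = 00001 → error at position 1.
Flip position 1: 0010110000111111100111000001000 → 1010110000111111100111000001000
Read data bits from positions 3,5,6,7,9,10,11,12,13,14,15,17,18,19,20,21,22,23,24,25,26,27,28,29,30,31: 11100011111100111000001000

11100011111100111000001000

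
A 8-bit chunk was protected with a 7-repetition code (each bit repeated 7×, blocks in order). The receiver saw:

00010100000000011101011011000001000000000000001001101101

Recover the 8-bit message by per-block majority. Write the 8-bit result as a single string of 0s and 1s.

00110001

Block 1 (0001010): 2 ones → 0
Block 2 (0000000): 0 ones → 0
Block 3 (0111010): 4 ones → 1
Block 4 (1101100): 4 ones → 1
Block 5 (0001000): 1 one → 0
Block 6 (0000000): 0 ones → 0
Block 7 (0000100): 1 one → 0
Block 8 (1101101): 5 ones → 1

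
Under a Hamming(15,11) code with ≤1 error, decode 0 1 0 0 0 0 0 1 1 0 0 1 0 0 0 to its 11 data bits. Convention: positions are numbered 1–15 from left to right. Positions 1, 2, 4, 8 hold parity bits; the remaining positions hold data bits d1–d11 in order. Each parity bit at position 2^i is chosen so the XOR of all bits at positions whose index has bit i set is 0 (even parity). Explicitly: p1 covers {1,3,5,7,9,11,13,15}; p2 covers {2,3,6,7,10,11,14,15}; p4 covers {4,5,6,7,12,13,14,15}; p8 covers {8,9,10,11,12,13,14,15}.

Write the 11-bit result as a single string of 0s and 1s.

00001001001

s1 (pos 1,3,5,7,9,11,13,15): 0⊕0⊕0⊕0⊕1⊕0⊕0⊕0 = 1
s2 (pos 2,3,6,7,10,11,14,15): 1⊕0⊕0⊕0⊕0⊕0⊕0⊕0 = 1
s4 (pos 4,5,6,7,12,13,14,15): 0⊕0⊕0⊕0⊕1⊕0⊕0⊕0 = 1
s8 (pos 8,9,10,11,12,13,14,15): 1⊕1⊕0⊕0⊕1⊕0⊕0⊕0 = 1
Syndrome s8…s1 = 1111 → error at position 15.
Flip position 15: 010000011001000 → 010000011001001
Read data bits from positions 3,5,6,7,9,10,11,12,13,14,15: 00001001001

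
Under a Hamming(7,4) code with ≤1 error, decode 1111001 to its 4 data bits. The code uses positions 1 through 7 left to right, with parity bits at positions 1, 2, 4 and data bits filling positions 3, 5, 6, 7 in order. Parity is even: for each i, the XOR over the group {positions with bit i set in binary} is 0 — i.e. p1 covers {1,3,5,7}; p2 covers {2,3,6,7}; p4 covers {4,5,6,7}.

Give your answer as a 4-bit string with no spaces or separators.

s1 (pos 1,3,5,7): 1⊕1⊕0⊕1 = 1
s2 (pos 2,3,6,7): 1⊕1⊕0⊕1 = 1
s4 (pos 4,5,6,7): 1⊕0⊕0⊕1 = 0
Syndrome s4…s1 = 011 → error at position 3.
Flip position 3: 1111001 → 1101001
Read data bits from positions 3,5,6,7: 0001

0001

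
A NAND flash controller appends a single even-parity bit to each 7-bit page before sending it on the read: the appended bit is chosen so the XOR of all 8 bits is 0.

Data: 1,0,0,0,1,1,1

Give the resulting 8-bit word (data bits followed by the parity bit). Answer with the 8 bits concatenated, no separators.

XOR of the 7 data bits: 1⊕0⊕0⊕0⊕1⊕1⊕1 = 0
Parity bit = 0 (so all 8 bits XOR to 0).

10001110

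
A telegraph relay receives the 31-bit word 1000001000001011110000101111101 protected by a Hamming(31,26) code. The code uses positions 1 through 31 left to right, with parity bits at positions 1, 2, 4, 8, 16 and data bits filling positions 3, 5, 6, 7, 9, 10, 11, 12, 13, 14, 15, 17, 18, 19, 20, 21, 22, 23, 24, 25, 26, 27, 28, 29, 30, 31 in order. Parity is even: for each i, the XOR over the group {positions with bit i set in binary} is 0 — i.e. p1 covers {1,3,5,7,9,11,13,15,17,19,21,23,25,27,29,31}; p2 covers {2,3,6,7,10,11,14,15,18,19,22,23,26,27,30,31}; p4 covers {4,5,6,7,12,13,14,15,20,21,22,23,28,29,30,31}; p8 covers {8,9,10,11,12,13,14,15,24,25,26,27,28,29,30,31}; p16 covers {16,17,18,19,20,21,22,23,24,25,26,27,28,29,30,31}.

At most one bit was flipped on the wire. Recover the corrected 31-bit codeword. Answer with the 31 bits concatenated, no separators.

s1 (pos 1,3,5,7,9,11,13,15,17,19,21,23,25,27,29,31): 1⊕0⊕0⊕1⊕0⊕0⊕1⊕1⊕1⊕0⊕0⊕1⊕1⊕1⊕1⊕1 = 0
s2 (pos 2,3,6,7,10,11,14,15,18,19,22,23,26,27,30,31): 0⊕0⊕0⊕1⊕0⊕0⊕0⊕1⊕1⊕0⊕0⊕1⊕1⊕1⊕0⊕1 = 1
s4 (pos 4,5,6,7,12,13,14,15,20,21,22,23,28,29,30,31): 0⊕0⊕0⊕1⊕0⊕1⊕0⊕1⊕0⊕0⊕0⊕1⊕1⊕1⊕0⊕1 = 1
s8 (pos 8,9,10,11,12,13,14,15,24,25,26,27,28,29,30,31): 0⊕0⊕0⊕0⊕0⊕1⊕0⊕1⊕0⊕1⊕1⊕1⊕1⊕1⊕0⊕1 = 0
s16 (pos 16,17,18,19,20,21,22,23,24,25,26,27,28,29,30,31): 1⊕1⊕1⊕0⊕0⊕0⊕0⊕1⊕0⊕1⊕1⊕1⊕1⊕1⊕0⊕1 = 0
Syndrome s16…s1 = 00110 → error at position 6.
Flip position 6: 1000001000001011110000101111101 → 1000011000001011110000101111101

1000011000001011110000101111101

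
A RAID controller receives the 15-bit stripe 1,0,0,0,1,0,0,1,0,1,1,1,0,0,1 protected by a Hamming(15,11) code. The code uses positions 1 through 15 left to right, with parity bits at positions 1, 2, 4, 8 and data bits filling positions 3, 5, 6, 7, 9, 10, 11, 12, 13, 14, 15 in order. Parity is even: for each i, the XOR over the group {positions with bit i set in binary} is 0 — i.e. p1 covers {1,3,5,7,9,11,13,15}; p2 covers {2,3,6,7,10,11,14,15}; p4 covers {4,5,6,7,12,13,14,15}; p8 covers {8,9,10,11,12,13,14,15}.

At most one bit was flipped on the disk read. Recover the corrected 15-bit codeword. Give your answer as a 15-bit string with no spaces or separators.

s1 (pos 1,3,5,7,9,11,13,15): 1⊕0⊕1⊕0⊕0⊕1⊕0⊕1 = 0
s2 (pos 2,3,6,7,10,11,14,15): 0⊕0⊕0⊕0⊕1⊕1⊕0⊕1 = 1
s4 (pos 4,5,6,7,12,13,14,15): 0⊕1⊕0⊕0⊕1⊕0⊕0⊕1 = 1
s8 (pos 8,9,10,11,12,13,14,15): 1⊕0⊕1⊕1⊕1⊕0⊕0⊕1 = 1
Syndrome s8…s1 = 1110 → error at position 14.
Flip position 14: 100010010111001 → 100010010111011

100010010111011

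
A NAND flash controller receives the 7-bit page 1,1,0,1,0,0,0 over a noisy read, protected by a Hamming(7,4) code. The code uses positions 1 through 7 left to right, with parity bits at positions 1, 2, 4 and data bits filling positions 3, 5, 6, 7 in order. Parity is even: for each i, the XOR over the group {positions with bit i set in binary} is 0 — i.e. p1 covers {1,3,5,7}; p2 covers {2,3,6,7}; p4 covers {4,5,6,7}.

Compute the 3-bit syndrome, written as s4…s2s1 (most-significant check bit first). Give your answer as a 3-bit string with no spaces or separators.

111

s1 (pos 1,3,5,7): 1⊕0⊕0⊕0 = 1
s2 (pos 2,3,6,7): 1⊕0⊕0⊕0 = 1
s4 (pos 4,5,6,7): 1⊕0⊕0⊕0 = 1
Syndrome s4…s1 = 111 → error at position 7.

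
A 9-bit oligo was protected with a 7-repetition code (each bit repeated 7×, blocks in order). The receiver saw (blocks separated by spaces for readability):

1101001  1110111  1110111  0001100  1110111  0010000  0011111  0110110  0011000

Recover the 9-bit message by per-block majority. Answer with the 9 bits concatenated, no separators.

Block 1 (1101001): 4 ones → 1
Block 2 (1110111): 6 ones → 1
Block 3 (1110111): 6 ones → 1
Block 4 (0001100): 2 ones → 0
Block 5 (1110111): 6 ones → 1
Block 6 (0010000): 1 one → 0
Block 7 (0011111): 5 ones → 1
Block 8 (0110110): 4 ones → 1
Block 9 (0011000): 2 ones → 0

111010110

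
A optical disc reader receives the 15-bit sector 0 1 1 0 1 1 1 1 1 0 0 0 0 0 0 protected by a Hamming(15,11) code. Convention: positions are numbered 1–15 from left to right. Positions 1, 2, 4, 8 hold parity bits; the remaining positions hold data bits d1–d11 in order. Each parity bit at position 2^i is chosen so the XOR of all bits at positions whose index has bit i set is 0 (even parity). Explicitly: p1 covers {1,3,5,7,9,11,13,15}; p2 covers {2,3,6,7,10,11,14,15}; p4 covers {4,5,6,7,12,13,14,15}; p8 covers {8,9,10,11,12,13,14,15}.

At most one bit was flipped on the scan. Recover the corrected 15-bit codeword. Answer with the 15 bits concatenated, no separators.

s1 (pos 1,3,5,7,9,11,13,15): 0⊕1⊕1⊕1⊕1⊕0⊕0⊕0 = 0
s2 (pos 2,3,6,7,10,11,14,15): 1⊕1⊕1⊕1⊕0⊕0⊕0⊕0 = 0
s4 (pos 4,5,6,7,12,13,14,15): 0⊕1⊕1⊕1⊕0⊕0⊕0⊕0 = 1
s8 (pos 8,9,10,11,12,13,14,15): 1⊕1⊕0⊕0⊕0⊕0⊕0⊕0 = 0
Syndrome s8…s1 = 0100 → error at position 4.
Flip position 4: 011011111000000 → 011111111000000

011111111000000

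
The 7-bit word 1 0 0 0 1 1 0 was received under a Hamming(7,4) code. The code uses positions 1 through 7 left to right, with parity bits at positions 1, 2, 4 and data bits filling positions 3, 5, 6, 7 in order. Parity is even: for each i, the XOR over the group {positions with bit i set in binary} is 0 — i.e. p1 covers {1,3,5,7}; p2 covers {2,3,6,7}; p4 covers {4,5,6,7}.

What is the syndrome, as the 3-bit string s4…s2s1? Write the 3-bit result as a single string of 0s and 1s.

s1 (pos 1,3,5,7): 1⊕0⊕1⊕0 = 0
s2 (pos 2,3,6,7): 0⊕0⊕1⊕0 = 1
s4 (pos 4,5,6,7): 0⊕1⊕1⊕0 = 0
Syndrome s4…s1 = 010 → error at position 2.

010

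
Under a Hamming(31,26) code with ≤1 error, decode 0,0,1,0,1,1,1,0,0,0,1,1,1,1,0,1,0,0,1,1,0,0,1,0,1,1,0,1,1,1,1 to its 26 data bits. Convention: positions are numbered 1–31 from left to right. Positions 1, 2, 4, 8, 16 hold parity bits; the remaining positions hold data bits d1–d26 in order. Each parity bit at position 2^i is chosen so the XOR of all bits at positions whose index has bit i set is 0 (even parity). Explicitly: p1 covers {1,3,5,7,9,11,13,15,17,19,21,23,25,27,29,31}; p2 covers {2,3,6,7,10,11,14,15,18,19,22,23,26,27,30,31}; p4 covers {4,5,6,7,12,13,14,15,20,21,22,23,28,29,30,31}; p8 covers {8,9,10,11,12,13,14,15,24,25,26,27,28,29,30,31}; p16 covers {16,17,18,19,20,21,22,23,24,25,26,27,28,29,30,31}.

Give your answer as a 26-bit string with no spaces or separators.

s1 (pos 1,3,5,7,9,11,13,15,17,19,21,23,25,27,29,31): 0⊕1⊕1⊕1⊕0⊕1⊕1⊕0⊕0⊕1⊕0⊕1⊕1⊕0⊕1⊕1 = 0
s2 (pos 2,3,6,7,10,11,14,15,18,19,22,23,26,27,30,31): 0⊕1⊕1⊕1⊕0⊕1⊕1⊕0⊕0⊕1⊕0⊕1⊕1⊕0⊕1⊕1 = 0
s4 (pos 4,5,6,7,12,13,14,15,20,21,22,23,28,29,30,31): 0⊕1⊕1⊕1⊕1⊕1⊕1⊕0⊕1⊕0⊕0⊕1⊕1⊕1⊕1⊕1 = 0
s8 (pos 8,9,10,11,12,13,14,15,24,25,26,27,28,29,30,31): 0⊕0⊕0⊕1⊕1⊕1⊕1⊕0⊕0⊕1⊕1⊕0⊕1⊕1⊕1⊕1 = 0
s16 (pos 16,17,18,19,20,21,22,23,24,25,26,27,28,29,30,31): 1⊕0⊕0⊕1⊕1⊕0⊕0⊕1⊕0⊕1⊕1⊕0⊕1⊕1⊕1⊕1 = 0
Syndrome s16…s1 = 00000 → no error.
Read data bits from positions 3,5,6,7,9,10,11,12,13,14,15,17,18,19,20,21,22,23,24,25,26,27,28,29,30,31: 11110011110001100101101111

11110011110001100101101111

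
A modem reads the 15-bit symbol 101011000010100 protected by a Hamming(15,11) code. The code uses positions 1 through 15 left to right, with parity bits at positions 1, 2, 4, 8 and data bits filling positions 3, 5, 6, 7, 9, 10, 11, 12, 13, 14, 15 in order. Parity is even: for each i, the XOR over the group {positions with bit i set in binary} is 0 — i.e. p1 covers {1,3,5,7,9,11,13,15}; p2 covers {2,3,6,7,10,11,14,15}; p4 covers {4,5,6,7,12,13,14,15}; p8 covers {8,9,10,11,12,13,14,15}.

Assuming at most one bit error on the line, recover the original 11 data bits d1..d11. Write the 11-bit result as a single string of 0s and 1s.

s1 (pos 1,3,5,7,9,11,13,15): 1⊕1⊕1⊕0⊕0⊕1⊕1⊕0 = 1
s2 (pos 2,3,6,7,10,11,14,15): 0⊕1⊕1⊕0⊕0⊕1⊕0⊕0 = 1
s4 (pos 4,5,6,7,12,13,14,15): 0⊕1⊕1⊕0⊕0⊕1⊕0⊕0 = 1
s8 (pos 8,9,10,11,12,13,14,15): 0⊕0⊕0⊕1⊕0⊕1⊕0⊕0 = 0
Syndrome s8…s1 = 0111 → error at position 7.
Flip position 7: 101011000010100 → 101011100010100
Read data bits from positions 3,5,6,7,9,10,11,12,13,14,15: 11110010100

11110010100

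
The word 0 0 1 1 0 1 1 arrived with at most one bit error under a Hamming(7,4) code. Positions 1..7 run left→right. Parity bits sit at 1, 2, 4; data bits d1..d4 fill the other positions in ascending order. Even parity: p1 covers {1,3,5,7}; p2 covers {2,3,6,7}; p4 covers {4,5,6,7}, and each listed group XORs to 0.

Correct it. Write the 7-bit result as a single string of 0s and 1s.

s1 (pos 1,3,5,7): 0⊕1⊕0⊕1 = 0
s2 (pos 2,3,6,7): 0⊕1⊕1⊕1 = 1
s4 (pos 4,5,6,7): 1⊕0⊕1⊕1 = 1
Syndrome s4…s1 = 110 → error at position 6.
Flip position 6: 0011011 → 0011001

0011001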